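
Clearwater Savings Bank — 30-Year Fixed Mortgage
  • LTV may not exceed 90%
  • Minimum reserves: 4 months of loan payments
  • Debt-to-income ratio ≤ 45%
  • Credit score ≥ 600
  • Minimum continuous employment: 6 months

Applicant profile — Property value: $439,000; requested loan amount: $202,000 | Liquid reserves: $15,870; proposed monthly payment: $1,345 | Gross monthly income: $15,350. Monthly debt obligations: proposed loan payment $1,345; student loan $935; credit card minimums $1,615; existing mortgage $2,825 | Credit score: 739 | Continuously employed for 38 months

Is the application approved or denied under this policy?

Approved

LTV = 202,000/439,000 = 46% ≤ 90%
Reserves = 15,870/1,345 = 11.8 months ≥ 4
Total monthly debts = (1,345 + 935 + 1,615 + 2,825) = 6,720. DTI = 6,720/15,350 = 43.8% ≤ 45%
Credit score 739 ≥ 600 (meets)
Employment 38 ≥ 6 months
All criteria satisfied.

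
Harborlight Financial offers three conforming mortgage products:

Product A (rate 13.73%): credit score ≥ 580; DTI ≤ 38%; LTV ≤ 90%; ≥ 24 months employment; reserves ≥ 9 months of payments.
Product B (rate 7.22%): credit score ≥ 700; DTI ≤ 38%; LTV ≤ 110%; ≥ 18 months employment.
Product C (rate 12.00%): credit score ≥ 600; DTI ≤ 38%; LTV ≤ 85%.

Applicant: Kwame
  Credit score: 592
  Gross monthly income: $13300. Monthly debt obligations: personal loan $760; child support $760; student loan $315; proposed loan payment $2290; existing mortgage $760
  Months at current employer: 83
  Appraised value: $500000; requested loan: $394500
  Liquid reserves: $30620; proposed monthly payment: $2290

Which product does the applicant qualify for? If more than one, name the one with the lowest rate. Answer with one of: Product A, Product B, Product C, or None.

Total debts = (760 + 760 + 315 + 2,290 + 760) = 4,885; DTI = 4,885/13,300 = 36.7%.
LTV = 394,500/500,000 = 78.9%.
Reserves = 30,620/2,290 = 13.4 months.
Product A: score 592 ≥ 580; DTI 36.7% ≤ 38%; LTV 78.9% ≤ 90%; employment 83 ≥ 24 mo; reserves 13.4 ≥ 9 mo → qualifies.
Product B: score 592 < 700; DTI 36.7% ≤ 38%; LTV 78.9% ≤ 110%; employment 83 ≥ 18 mo → does not qualify.
Product C: score 592 < 600; DTI 36.7% ≤ 38%; LTV 78.9% ≤ 85% → does not qualify.

Product A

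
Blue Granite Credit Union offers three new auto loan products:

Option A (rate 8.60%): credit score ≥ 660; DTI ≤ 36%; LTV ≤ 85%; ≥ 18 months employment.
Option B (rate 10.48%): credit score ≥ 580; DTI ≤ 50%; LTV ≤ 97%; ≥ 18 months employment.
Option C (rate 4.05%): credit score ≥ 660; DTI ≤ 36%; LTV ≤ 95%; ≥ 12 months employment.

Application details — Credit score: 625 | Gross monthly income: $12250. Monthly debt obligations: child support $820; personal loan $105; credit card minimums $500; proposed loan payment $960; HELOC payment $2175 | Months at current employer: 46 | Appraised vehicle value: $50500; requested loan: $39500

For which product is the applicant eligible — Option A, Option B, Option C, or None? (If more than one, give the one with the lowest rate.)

Option B

Total debts = (820 + 105 + 500 + 960 + 2,175) = 4,560; DTI = 4,560/12,250 = 37.2%.
LTV = 39,500/50,500 = 78.2%.
Option A: score 625 < 660; DTI 37.2% > 36%; LTV 78.2% ≤ 85%; employment 46 ≥ 18 mo → does not qualify.
Option B: score 625 ≥ 580; DTI 37.2% ≤ 50%; LTV 78.2% ≤ 97%; employment 46 ≥ 18 mo → qualifies.
Option C: score 625 < 660; DTI 37.2% > 36%; LTV 78.2% ≤ 95%; employment 46 ≥ 12 mo → does not qualify.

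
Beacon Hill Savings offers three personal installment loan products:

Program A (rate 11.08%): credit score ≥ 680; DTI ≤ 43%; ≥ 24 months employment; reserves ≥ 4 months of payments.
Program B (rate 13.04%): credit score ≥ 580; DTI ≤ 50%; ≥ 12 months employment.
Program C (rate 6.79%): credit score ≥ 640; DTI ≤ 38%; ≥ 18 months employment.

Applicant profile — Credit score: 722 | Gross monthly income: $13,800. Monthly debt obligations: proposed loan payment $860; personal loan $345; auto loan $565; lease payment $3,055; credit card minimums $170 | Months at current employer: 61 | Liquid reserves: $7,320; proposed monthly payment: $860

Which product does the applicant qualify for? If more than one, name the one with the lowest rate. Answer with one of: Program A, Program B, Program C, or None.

Program C

Total debts = (860 + 345 + 565 + 3,055 + 170) = 4,995; DTI = 4,995/13,800 = 36.2%.
Reserves = 7,320/860 = 8.5 months.
Program A: score 722 ≥ 680; DTI 36.2% ≤ 43%; employment 61 ≥ 24 mo; reserves 8.5 ≥ 4 mo → qualifies.
Program B: score 722 ≥ 580; DTI 36.2% ≤ 50%; employment 61 ≥ 12 mo → qualifies.
Program C: score 722 ≥ 640; DTI 36.2% ≤ 38%; employment 61 ≥ 18 mo → qualifies.
Qualifying: Program A, Program B, Program C. Lowest rate is 6.79% → Program C.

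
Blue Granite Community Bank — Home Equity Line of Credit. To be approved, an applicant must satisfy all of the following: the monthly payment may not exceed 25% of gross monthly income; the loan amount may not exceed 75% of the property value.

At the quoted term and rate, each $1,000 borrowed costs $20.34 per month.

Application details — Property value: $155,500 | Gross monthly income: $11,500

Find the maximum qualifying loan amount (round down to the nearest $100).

Payment cap: 25% × $11,500 = $2,875/month.
At $20.34 per $1,000, that supports 2,875/20.34 × 1,000 ≈ $141,347 → $141,300.
LTV cap: 75% × $155,500 = $116,625 → $116,600.
Binding constraint: loan-to-value.

$116,600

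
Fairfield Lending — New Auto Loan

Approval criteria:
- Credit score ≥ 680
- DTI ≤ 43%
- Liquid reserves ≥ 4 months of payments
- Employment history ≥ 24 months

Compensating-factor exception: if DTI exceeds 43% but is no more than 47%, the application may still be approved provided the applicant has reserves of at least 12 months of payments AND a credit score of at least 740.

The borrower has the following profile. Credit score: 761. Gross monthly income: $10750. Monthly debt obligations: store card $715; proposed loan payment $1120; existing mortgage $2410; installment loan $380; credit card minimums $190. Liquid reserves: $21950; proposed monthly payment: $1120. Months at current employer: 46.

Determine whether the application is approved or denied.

Approved

Credit score 761 ≥ 680 (meets base)
Total debts = (715 + 1,120 + 2,410 + 380 + 190) = 4,815. DTI = 4,815/10,750 = 44.8% > 43% — standard DTI limit exceeded.
Reserves: 21,950 ÷ 1,120 = 19.6 months (meets 4-month minimum)
Employment 46 ≥ 24 months
DTI 44.8% is within the 43%–47% exception band; checking compensating factors.
Override check — reserves: 19.6 mo (ok); score: 761 (ok).
Both override conditions satisfied; DTI exception granted.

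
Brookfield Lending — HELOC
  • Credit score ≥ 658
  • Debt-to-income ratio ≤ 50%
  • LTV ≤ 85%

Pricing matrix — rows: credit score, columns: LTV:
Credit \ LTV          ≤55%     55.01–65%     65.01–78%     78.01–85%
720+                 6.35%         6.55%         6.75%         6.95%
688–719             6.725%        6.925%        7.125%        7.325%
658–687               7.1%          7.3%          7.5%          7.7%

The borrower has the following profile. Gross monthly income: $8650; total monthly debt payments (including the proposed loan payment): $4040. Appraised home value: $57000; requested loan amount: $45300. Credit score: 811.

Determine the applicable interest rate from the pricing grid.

6.95%

Credit score 811 ≥ 658; DTI = 4,040/8,650 = 46.7% ≤ 50%
LTV: 45,300 ÷ 57,000 = 79.5%, within 85% cap
Score 811 is in the 720+ band; LTV 79.5% is in the 78.01–85% band → 6.95%.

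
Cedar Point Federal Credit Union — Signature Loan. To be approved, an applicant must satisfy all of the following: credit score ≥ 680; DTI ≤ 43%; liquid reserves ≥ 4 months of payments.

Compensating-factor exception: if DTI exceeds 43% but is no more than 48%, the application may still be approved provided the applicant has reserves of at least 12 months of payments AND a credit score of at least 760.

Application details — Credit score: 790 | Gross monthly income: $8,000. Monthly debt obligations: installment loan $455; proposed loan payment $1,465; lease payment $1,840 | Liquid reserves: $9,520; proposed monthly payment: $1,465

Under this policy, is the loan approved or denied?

Denied

Credit score 790 ≥ 680 (meets base)
Total debts = (455 + 1,465 + 1,840) = 3,760. DTI: 3,760 ÷ 8,000 = 47%, over the 43% base limit.
Liquid reserves cover 9,520/1,465 = 6.5 months — ≥ 4 required
47% falls in the override range (43%–48%), so the compensating-factor test applies.
Override check — reserves: 6.5 mo (short of 12); score: 790 (ok).
Compensating-factor requirement not fully met.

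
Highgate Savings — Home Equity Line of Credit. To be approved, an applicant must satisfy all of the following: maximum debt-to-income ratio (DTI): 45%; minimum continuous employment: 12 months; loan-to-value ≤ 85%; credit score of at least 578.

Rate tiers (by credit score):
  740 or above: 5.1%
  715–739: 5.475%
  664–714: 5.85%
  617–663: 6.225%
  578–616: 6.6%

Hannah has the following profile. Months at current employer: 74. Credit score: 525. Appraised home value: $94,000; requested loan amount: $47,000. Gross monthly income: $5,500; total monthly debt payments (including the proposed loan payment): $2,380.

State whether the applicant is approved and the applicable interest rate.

Credit score 525 < 578 (below minimum)
Loan-to-value = 47,000/94,000 = 50% — pass (85% max)
Employment 74 ≥ 12 months
Debt-to-income = 2,380/5,500 = 43.3% — meets 45% limit
Not all requirements met → denied.

Denied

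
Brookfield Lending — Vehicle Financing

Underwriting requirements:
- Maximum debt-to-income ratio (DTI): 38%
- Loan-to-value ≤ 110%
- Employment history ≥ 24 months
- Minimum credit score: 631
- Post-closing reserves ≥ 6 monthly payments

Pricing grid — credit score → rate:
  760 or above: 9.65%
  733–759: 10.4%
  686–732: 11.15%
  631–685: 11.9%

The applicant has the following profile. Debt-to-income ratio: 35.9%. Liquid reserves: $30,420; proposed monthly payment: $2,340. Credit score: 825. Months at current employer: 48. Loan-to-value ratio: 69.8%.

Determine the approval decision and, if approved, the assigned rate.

Credit score 825 ≥ 631 (meets minimum)
LTV 69.8% ≤ 110%
Employment 48 ≥ 24 months
Reserves = 30,420/2,340 = 13.0 months ≥ 6
DTI 35.9% ≤ 38%
All requirements met. Score 825 falls in the 760 or above tier → 9.65%.

Approved at 9.65%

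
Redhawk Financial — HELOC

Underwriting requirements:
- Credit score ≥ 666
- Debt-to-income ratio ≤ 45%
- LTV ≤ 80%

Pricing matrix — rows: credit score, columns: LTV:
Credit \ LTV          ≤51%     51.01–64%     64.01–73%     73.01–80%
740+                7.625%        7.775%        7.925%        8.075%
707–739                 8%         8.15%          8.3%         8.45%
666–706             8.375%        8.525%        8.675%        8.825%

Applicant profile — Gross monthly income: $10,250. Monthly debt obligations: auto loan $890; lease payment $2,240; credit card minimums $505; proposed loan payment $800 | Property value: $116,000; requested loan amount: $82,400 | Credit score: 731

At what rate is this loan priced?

8.3%

Credit score 731 ≥ 666; Total monthly debts = (890 + 2,240 + 505 + 800) = 4,435. Debt-to-income = 4,435/10,250 = 43.3% — meets 45% limit
LTV: 82,400 ÷ 116,000 = 71%, within 80% cap
Credit 731 → row 707–739; LTV 71% → column 64.01–73%. Grid cell → 8.3%.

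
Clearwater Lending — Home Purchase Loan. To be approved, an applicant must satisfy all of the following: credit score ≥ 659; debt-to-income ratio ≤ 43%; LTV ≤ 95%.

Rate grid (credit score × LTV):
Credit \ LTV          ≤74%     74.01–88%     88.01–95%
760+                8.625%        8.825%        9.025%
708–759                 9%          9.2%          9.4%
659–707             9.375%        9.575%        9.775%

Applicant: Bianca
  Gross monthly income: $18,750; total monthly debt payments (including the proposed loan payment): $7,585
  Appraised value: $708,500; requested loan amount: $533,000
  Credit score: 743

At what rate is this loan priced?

Credit score 743 ≥ 659; Debt-to-income = 7,585/18,750 = 40.5% — meets 43% limit
Loan-to-value = 533,000/708,500 = 75.2% — pass (95% max)
Credit 743 → row 708–759; LTV 75.2% → column 74.01–88%. Grid cell → 9.2%.

9.2%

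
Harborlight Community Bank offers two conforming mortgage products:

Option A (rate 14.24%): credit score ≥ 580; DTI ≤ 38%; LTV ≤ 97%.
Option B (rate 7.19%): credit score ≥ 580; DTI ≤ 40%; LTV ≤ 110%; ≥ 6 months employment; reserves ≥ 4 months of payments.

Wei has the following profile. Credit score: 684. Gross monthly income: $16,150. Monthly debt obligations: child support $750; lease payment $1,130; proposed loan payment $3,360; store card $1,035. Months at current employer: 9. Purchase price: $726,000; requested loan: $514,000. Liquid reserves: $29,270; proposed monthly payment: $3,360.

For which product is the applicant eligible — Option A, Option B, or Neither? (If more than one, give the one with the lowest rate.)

Option B

Total debts = (750 + 1,130 + 3,360 + 1,035) = 6,275; DTI = 6,275/16,150 = 38.9%.
LTV = 514,000/726,000 = 70.8%.
Reserves = 29,270/3,360 = 8.7 months.
Option A: score 684 ≥ 580; DTI 38.9% > 38%; LTV 70.8% ≤ 97% → does not qualify.
Option B: score 684 ≥ 580; DTI 38.9% ≤ 40%; LTV 70.8% ≤ 110%; employment 9 ≥ 6 mo; reserves 8.7 ≥ 4 mo → qualifies.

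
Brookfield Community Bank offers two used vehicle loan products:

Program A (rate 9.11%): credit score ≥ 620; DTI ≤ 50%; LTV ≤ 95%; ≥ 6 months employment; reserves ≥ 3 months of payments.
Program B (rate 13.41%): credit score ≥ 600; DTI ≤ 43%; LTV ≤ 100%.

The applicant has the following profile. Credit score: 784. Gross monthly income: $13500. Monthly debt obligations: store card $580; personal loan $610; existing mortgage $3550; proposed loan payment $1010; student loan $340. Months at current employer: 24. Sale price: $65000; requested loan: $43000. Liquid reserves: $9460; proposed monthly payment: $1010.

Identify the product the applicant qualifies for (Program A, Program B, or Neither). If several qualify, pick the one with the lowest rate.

Total debts = (580 + 610 + 3,550 + 1,010 + 340) = 6,090; DTI = 6,090/13,500 = 45.1%.
LTV = 43,000/65,000 = 66.2%.
Reserves = 9,460/1,010 = 9.4 months.
Program A: score 784 ≥ 620; DTI 45.1% ≤ 50%; LTV 66.2% ≤ 95%; employment 24 ≥ 6 mo; reserves 9.4 ≥ 3 mo → qualifies.
Program B: score 784 ≥ 600; DTI 45.1% > 43%; LTV 66.2% ≤ 100% → does not qualify.

Program A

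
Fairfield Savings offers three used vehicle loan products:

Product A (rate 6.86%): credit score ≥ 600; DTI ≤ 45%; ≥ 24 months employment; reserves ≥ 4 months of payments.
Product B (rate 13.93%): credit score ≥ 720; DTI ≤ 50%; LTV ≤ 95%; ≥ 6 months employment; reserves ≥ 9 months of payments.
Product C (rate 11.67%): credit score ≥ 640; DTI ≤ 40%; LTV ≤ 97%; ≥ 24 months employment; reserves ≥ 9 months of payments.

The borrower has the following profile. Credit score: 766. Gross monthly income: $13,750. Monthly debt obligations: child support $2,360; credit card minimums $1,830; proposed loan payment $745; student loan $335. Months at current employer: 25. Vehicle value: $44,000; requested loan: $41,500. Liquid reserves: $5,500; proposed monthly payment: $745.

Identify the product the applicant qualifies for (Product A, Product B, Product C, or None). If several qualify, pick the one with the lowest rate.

Total debts = (2,360 + 1,830 + 745 + 335) = 5,270; DTI = 5,270/13,750 = 38.3%.
LTV = 41,500/44,000 = 94.3%.
Reserves = 5,500/745 = 7.4 months.
Product A: score 766 ≥ 600; DTI 38.3% ≤ 45%; employment 25 ≥ 24 mo; reserves 7.4 ≥ 4 mo → qualifies.
Product B: score 766 ≥ 720; DTI 38.3% ≤ 50%; LTV 94.3% ≤ 95%; employment 25 ≥ 6 mo; reserves 7.4 < 9 mo → does not qualify.
Product C: score 766 ≥ 640; DTI 38.3% ≤ 40%; LTV 94.3% ≤ 97%; employment 25 ≥ 24 mo; reserves 7.4 < 9 mo → does not qualify.

Product A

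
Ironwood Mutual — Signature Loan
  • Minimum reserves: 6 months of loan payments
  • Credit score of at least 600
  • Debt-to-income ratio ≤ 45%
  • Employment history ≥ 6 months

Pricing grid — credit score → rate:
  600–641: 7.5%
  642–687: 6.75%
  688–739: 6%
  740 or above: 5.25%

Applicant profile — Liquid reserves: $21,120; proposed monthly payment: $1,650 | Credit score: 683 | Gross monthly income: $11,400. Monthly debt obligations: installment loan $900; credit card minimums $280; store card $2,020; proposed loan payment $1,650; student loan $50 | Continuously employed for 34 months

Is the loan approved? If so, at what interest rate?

Credit score 683 ≥ 600 (meets minimum)
Total monthly debts = (900 + 280 + 2,020 + 1,650 + 50) = 4,900. DTI: 4,900 ÷ 11,400 = 43%, within the 45% cap
Reserves: 21,120 ÷ 1,650 = 12.8 months (meets 6-month minimum)
Employment 34 ≥ 6 months
All requirements met. Score 683 falls in the 642–687 tier → 6.75%.

Approved at 6.75%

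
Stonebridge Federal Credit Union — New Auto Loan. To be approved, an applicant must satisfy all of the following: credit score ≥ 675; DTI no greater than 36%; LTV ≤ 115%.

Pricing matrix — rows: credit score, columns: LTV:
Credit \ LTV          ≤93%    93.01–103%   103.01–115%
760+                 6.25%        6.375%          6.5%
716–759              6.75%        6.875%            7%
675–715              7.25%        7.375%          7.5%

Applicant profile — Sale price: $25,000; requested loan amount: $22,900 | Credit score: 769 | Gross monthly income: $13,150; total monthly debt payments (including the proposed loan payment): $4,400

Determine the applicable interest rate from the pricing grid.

6.25%

Credit score 769 ≥ 675; Debt-to-income = 4,400/13,150 = 33.5% — meets 36% limit
LTV: 22,900 ÷ 25,000 = 91.6%, within 115% cap
Row: 769 falls in 760+. Column: 91.6% falls in ≤93%. Rate = 6.25%.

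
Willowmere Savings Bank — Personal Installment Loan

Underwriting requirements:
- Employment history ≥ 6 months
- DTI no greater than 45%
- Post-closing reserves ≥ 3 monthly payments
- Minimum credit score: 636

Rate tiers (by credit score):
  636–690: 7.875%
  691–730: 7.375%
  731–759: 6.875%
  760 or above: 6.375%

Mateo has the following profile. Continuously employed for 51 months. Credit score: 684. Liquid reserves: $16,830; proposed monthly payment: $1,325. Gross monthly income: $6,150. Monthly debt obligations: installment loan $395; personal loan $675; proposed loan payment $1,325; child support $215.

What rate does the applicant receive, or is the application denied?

Approved at 7.875%

Credit score 684 ≥ 636 (meets minimum)
Employment 51 ≥ 6 months
Total monthly debts = (395 + 675 + 1,325 + 215) = 2,610. DTI = 2,610/6,150 = 42.4% ≤ 45%
Liquid reserves cover 16,830/1,325 = 12.7 months — ≥ 3 required
All requirements met. Score 684 falls in the 636–690 tier → 7.875%.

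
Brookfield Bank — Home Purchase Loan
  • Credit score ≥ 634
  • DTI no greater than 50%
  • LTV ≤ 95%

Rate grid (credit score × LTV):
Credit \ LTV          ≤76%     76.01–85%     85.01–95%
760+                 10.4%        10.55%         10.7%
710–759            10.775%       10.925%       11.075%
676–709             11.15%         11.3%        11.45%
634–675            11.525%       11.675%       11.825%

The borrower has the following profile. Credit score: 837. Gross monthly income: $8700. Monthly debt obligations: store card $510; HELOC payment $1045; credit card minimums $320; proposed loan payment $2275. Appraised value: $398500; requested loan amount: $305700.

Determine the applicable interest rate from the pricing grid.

Credit score 837 ≥ 634; Total monthly debts = (510 + 1,045 + 320 + 2,275) = 4,150. Debt-to-income = 4,150/8,700 = 47.7% — meets 50% limit
LTV = 305,700/398,500 = 76.7% ≤ 95%
Row: 837 falls in 760+. Column: 76.7% falls in 76.01–85%. Rate = 10.55%.

10.55%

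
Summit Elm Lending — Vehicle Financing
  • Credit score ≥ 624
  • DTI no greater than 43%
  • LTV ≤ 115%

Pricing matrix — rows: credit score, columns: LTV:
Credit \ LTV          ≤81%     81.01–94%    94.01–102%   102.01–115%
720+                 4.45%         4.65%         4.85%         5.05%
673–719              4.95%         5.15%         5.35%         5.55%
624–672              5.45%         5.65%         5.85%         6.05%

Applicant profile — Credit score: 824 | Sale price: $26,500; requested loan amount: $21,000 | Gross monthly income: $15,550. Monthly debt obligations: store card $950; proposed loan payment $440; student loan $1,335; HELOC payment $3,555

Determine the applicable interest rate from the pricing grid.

Credit score 824 ≥ 624; Total monthly debts = (950 + 440 + 1,335 + 3,555) = 6,280. DTI = 6,280/15,550 = 40.4% ≤ 43%
Loan-to-value = 21,000/26,500 = 79.2% — pass (115% max)
Score 824 is in the 720+ band; LTV 79.2% is in the ≤81% band → 4.45%.

4.45%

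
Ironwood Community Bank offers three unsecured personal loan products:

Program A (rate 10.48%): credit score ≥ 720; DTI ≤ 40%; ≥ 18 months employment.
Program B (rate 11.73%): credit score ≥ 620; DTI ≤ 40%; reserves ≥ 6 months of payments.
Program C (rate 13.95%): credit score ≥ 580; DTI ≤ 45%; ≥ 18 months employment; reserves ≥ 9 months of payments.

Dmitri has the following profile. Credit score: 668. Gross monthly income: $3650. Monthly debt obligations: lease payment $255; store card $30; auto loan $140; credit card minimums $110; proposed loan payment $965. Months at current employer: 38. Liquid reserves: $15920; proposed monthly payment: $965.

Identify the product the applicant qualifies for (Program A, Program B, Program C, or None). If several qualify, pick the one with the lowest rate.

Program C

Total debts = (255 + 30 + 140 + 110 + 965) = 1,500; DTI = 1,500/3,650 = 41.1%.
Reserves = 15,920/965 = 16.5 months.
Program A: score 668 < 720; DTI 41.1% > 40%; employment 38 ≥ 18 mo → does not qualify.
Program B: score 668 ≥ 620; DTI 41.1% > 40%; reserves 16.5 ≥ 6 mo → does not qualify.
Program C: score 668 ≥ 580; DTI 41.1% ≤ 45%; employment 38 ≥ 18 mo; reserves 16.5 ≥ 9 mo → qualifies.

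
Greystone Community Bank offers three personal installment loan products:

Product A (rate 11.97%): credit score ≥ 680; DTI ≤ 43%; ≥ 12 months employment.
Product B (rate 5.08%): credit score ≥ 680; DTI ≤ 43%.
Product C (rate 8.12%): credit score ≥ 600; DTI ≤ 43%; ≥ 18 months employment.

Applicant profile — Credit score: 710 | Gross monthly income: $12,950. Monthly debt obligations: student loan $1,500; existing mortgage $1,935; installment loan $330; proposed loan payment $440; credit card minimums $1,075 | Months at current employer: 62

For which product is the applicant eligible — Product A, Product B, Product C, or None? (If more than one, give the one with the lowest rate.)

Total debts = (1,500 + 1,935 + 330 + 440 + 1,075) = 5,280; DTI = 5,280/12,950 = 40.8%.
Product A: score 710 ≥ 680; DTI 40.8% ≤ 43%; employment 62 ≥ 12 mo → qualifies.
Product B: score 710 ≥ 680; DTI 40.8% ≤ 43% → qualifies.
Product C: score 710 ≥ 600; DTI 40.8% ≤ 43%; employment 62 ≥ 18 mo → qualifies.
Qualifying: Product A, Product B, Product C. Lowest rate is 5.08% → Product B.

Product B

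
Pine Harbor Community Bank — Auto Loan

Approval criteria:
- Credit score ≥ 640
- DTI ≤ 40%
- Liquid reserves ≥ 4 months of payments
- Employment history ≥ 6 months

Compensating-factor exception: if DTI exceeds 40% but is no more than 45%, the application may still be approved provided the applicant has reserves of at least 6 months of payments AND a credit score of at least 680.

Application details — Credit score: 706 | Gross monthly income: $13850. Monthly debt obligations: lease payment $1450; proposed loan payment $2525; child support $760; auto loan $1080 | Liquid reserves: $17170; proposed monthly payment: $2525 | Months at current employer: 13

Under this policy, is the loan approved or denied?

Approved

Credit score 706 ≥ 640 (meets base)
Total debts = (1,450 + 2,525 + 760 + 1,080) = 5,815. DTI = 5,815/13,850 = 42% > 40% — standard DTI limit exceeded.
Reserves = 17,170/2,525 = 6.8 months ≥ 4
Employment 13 ≥ 6 months
DTI 42% is within the 40%–45% exception band; checking compensating factors.
Override check — reserves: 6.8 mo (ok); score: 706 (ok).
Both compensating conditions met → exception applies.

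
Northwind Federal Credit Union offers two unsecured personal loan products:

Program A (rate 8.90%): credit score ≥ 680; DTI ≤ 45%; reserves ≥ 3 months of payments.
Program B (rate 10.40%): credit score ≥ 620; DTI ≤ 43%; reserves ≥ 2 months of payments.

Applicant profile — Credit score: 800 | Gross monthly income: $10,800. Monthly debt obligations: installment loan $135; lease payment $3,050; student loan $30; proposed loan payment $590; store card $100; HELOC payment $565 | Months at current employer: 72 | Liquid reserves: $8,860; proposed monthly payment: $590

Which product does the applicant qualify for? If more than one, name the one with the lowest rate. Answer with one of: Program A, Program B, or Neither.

Total debts = (135 + 3,050 + 30 + 590 + 100 + 565) = 4,470; DTI = 4,470/10,800 = 41.4%.
Reserves = 8,860/590 = 15.0 months.
Program A: score 800 ≥ 680; DTI 41.4% ≤ 45%; reserves 15.0 ≥ 3 mo → qualifies.
Program B: score 800 ≥ 620; DTI 41.4% ≤ 43%; reserves 15.0 ≥ 2 mo → qualifies.
Qualifying: Program A, Program B. Lowest rate is 8.90% → Program A.

Program A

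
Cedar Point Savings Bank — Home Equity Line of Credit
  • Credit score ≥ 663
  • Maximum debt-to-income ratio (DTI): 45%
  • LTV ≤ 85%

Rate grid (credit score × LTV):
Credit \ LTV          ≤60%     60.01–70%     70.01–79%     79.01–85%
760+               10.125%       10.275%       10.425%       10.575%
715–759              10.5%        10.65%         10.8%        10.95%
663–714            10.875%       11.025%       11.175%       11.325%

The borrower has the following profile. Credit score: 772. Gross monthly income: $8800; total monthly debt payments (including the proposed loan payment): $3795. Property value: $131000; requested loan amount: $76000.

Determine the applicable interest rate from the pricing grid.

10.125%

Credit score 772 ≥ 663; DTI: 3,795 ÷ 8,800 = 43.1%, within the 45% cap
LTV: 76,000 ÷ 131,000 = 58%, within 85% cap
Credit 772 → row 760+; LTV 58% → column ≤60%. Grid cell → 10.125%.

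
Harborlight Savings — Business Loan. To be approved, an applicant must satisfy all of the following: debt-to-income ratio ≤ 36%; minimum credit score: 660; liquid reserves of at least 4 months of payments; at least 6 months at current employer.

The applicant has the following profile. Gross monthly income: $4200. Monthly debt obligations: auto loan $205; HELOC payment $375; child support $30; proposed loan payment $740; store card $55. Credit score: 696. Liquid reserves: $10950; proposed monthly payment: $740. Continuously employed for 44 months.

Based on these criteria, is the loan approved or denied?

Total monthly debts = (205 + 375 + 30 + 740 + 55) = 1,405. DTI = 1,405/4,200 = 33.5% ≤ 36%
Credit score 696 ≥ 660 (meets)
Reserves: 10,950 ÷ 740 = 14.8 months (meets 4-month minimum)
Employment 44 ≥ 6 months
All criteria satisfied.

Approved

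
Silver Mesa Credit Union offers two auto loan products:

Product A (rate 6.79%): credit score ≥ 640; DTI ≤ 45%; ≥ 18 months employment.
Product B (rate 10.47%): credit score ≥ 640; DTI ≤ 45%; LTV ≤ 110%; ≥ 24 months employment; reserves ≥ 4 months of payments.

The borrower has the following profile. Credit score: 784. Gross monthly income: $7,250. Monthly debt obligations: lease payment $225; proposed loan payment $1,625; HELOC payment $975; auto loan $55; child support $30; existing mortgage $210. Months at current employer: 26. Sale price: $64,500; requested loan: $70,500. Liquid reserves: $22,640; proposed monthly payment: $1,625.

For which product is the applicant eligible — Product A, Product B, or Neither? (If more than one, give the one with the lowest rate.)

Total debts = (225 + 1,625 + 975 + 55 + 30 + 210) = 3,120; DTI = 3,120/7,250 = 43%.
LTV = 70,500/64,500 = 109.3%.
Reserves = 22,640/1,625 = 13.9 months.
Product A: score 784 ≥ 640; DTI 43% ≤ 45%; employment 26 ≥ 18 mo → qualifies.
Product B: score 784 ≥ 640; DTI 43% ≤ 45%; LTV 109.3% ≤ 110%; employment 26 ≥ 24 mo; reserves 13.9 ≥ 4 mo → qualifies.
Qualifying: Product A, Product B. Lowest rate is 6.79% → Product A.

Product A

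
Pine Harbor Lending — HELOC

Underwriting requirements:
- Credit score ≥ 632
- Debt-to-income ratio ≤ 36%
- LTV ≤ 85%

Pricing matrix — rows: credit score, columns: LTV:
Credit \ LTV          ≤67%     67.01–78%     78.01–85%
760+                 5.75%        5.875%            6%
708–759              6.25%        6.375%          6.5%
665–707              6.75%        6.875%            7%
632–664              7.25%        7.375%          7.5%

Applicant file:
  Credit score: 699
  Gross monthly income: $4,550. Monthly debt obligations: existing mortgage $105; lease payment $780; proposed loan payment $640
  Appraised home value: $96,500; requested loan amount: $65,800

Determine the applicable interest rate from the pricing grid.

6.875%

Credit score 699 ≥ 632; Total monthly debts = (105 + 780 + 640) = 1,525. DTI = 1,525/4,550 = 33.5% ≤ 36%
LTV: 65,800 ÷ 96,500 = 68.2%, within 85% cap
Credit 699 → row 665–707; LTV 68.2% → column 67.01–78%. Grid cell → 6.875%.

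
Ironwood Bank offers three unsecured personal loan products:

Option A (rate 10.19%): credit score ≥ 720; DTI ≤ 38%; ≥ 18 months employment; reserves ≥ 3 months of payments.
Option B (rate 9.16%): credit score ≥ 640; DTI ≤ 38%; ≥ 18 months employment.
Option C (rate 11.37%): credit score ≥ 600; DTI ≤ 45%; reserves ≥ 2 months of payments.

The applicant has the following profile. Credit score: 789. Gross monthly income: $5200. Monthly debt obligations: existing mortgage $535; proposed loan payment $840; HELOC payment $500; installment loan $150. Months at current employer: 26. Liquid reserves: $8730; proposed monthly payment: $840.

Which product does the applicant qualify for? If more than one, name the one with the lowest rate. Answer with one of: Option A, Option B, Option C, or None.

Option C

Total debts = (535 + 840 + 500 + 150) = 2,025; DTI = 2,025/5,200 = 38.9%.
Reserves = 8,730/840 = 10.4 months.
Option A: score 789 ≥ 720; DTI 38.9% > 38%; employment 26 ≥ 18 mo; reserves 10.4 ≥ 3 mo → does not qualify.
Option B: score 789 ≥ 640; DTI 38.9% > 38%; employment 26 ≥ 18 mo → does not qualify.
Option C: score 789 ≥ 600; DTI 38.9% ≤ 45%; reserves 10.4 ≥ 2 mo → qualifies.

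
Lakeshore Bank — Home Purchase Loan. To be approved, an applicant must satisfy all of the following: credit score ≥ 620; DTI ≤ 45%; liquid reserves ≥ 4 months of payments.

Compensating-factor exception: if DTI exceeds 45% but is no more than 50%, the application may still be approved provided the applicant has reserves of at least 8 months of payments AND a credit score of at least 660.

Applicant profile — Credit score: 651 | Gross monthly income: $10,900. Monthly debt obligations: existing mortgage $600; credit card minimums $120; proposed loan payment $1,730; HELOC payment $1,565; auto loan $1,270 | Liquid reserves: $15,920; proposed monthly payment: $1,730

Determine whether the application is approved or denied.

Credit score 651 ≥ 620 (meets base)
Total debts = (600 + 120 + 1,730 + 1,565 + 1,270) = 5,285. DTI: 5,285 ÷ 10,900 = 48.5%, over the 45% base limit.
Liquid reserves cover 15,920/1,730 = 9.2 months — ≥ 4 required
DTI 48.5% is within the 45%–50% exception band; checking compensating factors.
Override check — reserves: 9.2 mo (ok); score: 651 (below 660).
Compensating-factor requirement not fully met.

Denied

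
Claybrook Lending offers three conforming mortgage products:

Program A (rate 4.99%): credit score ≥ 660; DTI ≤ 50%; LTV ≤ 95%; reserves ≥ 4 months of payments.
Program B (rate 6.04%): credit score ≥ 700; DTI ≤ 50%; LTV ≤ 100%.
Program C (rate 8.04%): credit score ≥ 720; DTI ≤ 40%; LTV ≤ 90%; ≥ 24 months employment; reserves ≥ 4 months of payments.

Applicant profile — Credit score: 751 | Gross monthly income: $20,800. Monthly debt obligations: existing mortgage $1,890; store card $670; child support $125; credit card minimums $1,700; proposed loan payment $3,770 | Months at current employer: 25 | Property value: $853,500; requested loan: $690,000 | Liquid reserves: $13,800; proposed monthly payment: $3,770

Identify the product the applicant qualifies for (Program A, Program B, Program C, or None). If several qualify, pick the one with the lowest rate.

Program B

Total debts = (1,890 + 670 + 125 + 1,700 + 3,770) = 8,155; DTI = 8,155/20,800 = 39.2%.
LTV = 690,000/853,500 = 80.8%.
Reserves = 13,800/3,770 = 3.7 months.
Program A: score 751 ≥ 660; DTI 39.2% ≤ 50%; LTV 80.8% ≤ 95%; reserves 3.7 < 4 mo → does not qualify.
Program B: score 751 ≥ 700; DTI 39.2% ≤ 50%; LTV 80.8% ≤ 100% → qualifies.
Program C: score 751 ≥ 720; DTI 39.2% ≤ 40%; LTV 80.8% ≤ 90%; employment 25 ≥ 24 mo; reserves 3.7 < 4 mo → does not qualify.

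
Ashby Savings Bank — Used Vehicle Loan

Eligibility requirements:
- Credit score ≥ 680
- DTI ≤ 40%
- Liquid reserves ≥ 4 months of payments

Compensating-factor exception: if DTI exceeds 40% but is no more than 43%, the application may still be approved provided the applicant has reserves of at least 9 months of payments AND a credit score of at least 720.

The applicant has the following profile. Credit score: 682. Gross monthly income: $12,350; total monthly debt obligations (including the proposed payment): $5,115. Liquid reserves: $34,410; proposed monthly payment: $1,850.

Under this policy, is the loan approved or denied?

Denied

Credit score 682 ≥ 680 (meets base)
DTI: 5,115 ÷ 12,350 = 41.4%, over the 40% base limit.
Liquid reserves cover 34,410/1,850 = 18.6 months — ≥ 4 required
DTI 41.4% is within the 40%–43% exception band; checking compensating factors.
Reserves 18.6 ≥ 9 months; credit score 682 < 720.
Override conditions not both satisfied; exception does not apply.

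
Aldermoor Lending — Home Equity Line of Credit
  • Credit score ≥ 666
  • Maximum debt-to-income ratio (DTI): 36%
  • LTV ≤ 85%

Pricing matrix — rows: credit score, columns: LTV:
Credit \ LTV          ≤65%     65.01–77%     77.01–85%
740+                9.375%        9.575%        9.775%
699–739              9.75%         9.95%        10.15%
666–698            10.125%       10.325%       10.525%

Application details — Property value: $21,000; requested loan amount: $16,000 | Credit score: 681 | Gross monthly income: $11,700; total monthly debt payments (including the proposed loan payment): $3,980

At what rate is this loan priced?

10.325%

Credit score 681 ≥ 666; Debt-to-income = 3,980/11,700 = 34% — meets 36% limit
LTV = 16,000/21,000 = 76.2% ≤ 85%
Credit 681 → row 666–698; LTV 76.2% → column 65.01–77%. Grid cell → 10.325%.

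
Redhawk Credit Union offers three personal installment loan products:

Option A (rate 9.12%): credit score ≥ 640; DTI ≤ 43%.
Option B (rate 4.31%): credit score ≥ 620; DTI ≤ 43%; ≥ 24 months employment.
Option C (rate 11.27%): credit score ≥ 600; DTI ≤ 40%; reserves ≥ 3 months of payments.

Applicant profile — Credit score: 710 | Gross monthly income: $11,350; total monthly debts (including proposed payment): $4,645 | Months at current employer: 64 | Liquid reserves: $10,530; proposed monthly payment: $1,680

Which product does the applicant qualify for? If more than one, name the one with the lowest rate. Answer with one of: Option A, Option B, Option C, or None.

Option B

DTI = 4,645/11,350 = 40.9%.
Reserves = 10,530/1,680 = 6.3 months.
Option A: score 710 ≥ 640; DTI 40.9% ≤ 43% → qualifies.
Option B: score 710 ≥ 620; DTI 40.9% ≤ 43%; employment 64 ≥ 24 mo → qualifies.
Option C: score 710 ≥ 600; DTI 40.9% > 40%; reserves 6.3 ≥ 3 mo → does not qualify.
Qualifying: Option A, Option B. Lowest rate is 4.31% → Option B.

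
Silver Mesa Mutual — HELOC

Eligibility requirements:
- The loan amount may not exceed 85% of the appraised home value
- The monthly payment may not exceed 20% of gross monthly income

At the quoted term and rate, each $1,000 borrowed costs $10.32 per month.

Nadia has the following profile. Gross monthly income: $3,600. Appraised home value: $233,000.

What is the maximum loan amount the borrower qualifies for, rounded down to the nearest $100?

Payment cap: 20% × $3,600 = $720/month.
At $10.32 per $1,000, that supports 720/10.32 × 1,000 ≈ $69,767 → $69,700.
LTV cap: 85% × $233,000 = $198,050 → $198,000.
Binding constraint: payment-to-income.

$69,700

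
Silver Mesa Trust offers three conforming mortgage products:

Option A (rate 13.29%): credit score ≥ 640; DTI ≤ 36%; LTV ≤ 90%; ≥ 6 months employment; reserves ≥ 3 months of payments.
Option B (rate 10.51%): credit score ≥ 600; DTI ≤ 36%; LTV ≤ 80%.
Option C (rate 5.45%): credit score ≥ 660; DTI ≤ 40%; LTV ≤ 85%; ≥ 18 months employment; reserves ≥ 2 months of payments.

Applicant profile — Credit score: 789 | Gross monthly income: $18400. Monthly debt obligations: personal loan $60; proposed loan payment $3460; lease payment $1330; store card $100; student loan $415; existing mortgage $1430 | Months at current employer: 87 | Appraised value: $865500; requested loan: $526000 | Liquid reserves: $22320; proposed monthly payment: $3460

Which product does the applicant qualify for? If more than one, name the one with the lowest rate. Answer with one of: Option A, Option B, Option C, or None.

Total debts = (60 + 3,460 + 1,330 + 100 + 415 + 1,430) = 6,795; DTI = 6,795/18,400 = 36.9%.
LTV = 526,000/865,500 = 60.8%.
Reserves = 22,320/3,460 = 6.5 months.
Option A: score 789 ≥ 640; DTI 36.9% > 36%; LTV 60.8% ≤ 90%; employment 87 ≥ 6 mo; reserves 6.5 ≥ 3 mo → does not qualify.
Option B: score 789 ≥ 600; DTI 36.9% > 36%; LTV 60.8% ≤ 80% → does not qualify.
Option C: score 789 ≥ 660; DTI 36.9% ≤ 40%; LTV 60.8% ≤ 85%; employment 87 ≥ 18 mo; reserves 6.5 ≥ 2 mo → qualifies.

Option C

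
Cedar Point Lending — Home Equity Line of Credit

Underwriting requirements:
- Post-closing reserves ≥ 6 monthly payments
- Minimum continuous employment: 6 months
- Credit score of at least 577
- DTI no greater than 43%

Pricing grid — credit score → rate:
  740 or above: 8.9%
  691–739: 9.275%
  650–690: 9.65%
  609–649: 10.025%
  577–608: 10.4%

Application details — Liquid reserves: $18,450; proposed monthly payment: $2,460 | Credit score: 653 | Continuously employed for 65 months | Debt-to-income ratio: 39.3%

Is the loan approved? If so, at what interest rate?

Approved at 9.65%

Credit score 653 ≥ 577 (meets minimum)
Reserves = 18,450/2,460 = 7.5 months ≥ 6
Employment 65 ≥ 6 months
DTI 39.3% ≤ 43%
All requirements met. Score 653 falls in the 650–690 tier → 9.65%.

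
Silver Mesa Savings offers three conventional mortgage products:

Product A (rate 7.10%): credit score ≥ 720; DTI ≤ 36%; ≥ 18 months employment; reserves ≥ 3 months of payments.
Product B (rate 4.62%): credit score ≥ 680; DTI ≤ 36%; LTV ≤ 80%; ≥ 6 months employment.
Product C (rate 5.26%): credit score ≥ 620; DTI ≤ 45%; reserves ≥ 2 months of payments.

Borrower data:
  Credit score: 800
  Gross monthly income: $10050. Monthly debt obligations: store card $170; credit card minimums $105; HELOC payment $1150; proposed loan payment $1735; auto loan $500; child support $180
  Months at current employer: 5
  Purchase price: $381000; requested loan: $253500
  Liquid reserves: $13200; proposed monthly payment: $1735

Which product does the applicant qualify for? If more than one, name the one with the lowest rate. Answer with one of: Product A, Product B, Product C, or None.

Product C

Total debts = (170 + 105 + 1,150 + 1,735 + 500 + 180) = 3,840; DTI = 3,840/10,050 = 38.2%.
LTV = 253,500/381,000 = 66.5%.
Reserves = 13,200/1,735 = 7.6 months.
Product A: score 800 ≥ 720; DTI 38.2% > 36%; employment 5 < 18 mo; reserves 7.6 ≥ 3 mo → does not qualify.
Product B: score 800 ≥ 680; DTI 38.2% > 36%; LTV 66.5% ≤ 80%; employment 5 < 6 mo → does not qualify.
Product C: score 800 ≥ 620; DTI 38.2% ≤ 45%; reserves 7.6 ≥ 2 mo → qualifies.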